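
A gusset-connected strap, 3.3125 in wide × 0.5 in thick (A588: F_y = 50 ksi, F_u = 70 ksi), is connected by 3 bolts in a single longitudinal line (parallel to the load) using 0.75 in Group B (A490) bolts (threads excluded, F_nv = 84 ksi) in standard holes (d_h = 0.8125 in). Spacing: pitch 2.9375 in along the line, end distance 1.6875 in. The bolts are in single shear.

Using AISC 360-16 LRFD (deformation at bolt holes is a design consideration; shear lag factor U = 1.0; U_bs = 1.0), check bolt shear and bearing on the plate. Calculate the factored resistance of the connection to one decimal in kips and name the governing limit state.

Bolt shear: A_b = π(0.75)²/4 = 0.44179 in². φR_n = 0.75 × 84 × 0.44179 × 3 × 1 = 83.5 kips.
Bearing (0.5 in plate, F_u = 70 ksi): end bolts L_c = 1.6875 − 0.8125/2 = 1.28125, R_n = min(1.2×1.28125×0.5×70, 2.4×0.75×0.5×70) = 53.813 kips/bolt; interior L_c = 2.9375 − 0.8125 = 2.125, R_n = 63 kips/bolt. φR_n = 0.75 × (1×53.813 + 2×63) = 134.9 kips.
Governing: min(83.5, 134.9) = 83.5 kips → bolt shear.

83.5 kips (bolt shear governs)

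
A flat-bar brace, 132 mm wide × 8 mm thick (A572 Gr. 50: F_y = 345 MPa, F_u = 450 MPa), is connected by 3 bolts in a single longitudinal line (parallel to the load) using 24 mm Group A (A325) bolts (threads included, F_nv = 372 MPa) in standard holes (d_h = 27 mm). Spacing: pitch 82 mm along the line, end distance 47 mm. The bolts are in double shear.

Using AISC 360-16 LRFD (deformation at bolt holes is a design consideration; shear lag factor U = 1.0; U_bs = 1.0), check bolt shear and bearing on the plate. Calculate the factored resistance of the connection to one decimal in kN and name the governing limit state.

419.6 kN (bearing governs)

Bolt shear: A_b = π(24)²/4 = 452.39 mm². φR_n = 0.75 × 372 × 452.39 × 3 × 2 = 757.3 kN.
Bearing (8 mm plate, F_u = 450 MPa): end bolts L_c = 47 − 27/2 = 33.5, R_n = min(1.2×33.5×8×450, 2.4×24×8×450) = 144.72 kN/bolt; interior L_c = 82 − 27 = 55, R_n = 207.36 kN/bolt. φR_n = 0.75 × (1×144.72 + 2×207.36) = 419.6 kN.
Governing: min(757.3, 419.6) = 419.6 kN → bearing.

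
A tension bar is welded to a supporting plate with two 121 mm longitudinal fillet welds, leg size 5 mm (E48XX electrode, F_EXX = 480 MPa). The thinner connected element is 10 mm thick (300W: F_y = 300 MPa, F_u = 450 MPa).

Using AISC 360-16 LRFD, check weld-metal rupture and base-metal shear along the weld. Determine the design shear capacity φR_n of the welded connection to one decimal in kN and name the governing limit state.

184.8 kN (weld metal governs)

Weld metal: throat = 0.707×5 = 3.535 mm, L = 2×121 = 242 mm. φR_n = 0.75 × 0.6 × 480 × 3.535 × 242 = 184.8 kN.
Base metal shear (10 mm plate): yield φR_n = 1.0×0.6×300×10×242 = 435.6 kN; rupture φR_n = 0.75×0.6×450×10×242 = 490.1 kN; take 435.6 kN (yield).
Governing: min(184.8, 435.6) = 184.8 kN → weld metal.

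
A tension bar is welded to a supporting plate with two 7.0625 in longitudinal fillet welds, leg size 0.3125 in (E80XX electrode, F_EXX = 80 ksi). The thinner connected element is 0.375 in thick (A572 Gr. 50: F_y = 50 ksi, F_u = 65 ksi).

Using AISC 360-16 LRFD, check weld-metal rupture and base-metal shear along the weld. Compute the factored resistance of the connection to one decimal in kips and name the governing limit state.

112.3 kips (weld metal governs)

Weld metal: throat = 0.707×0.3125 = 0.22094 in, L = 2×7.0625 = 14.125 in. φR_n = 0.75 × 0.6 × 80 × 0.22094 × 14.125 = 112.3 kips.
Base metal shear (0.375 in plate): yield φR_n = 1.0×0.6×50×0.375×14.125 = 158.9 kips; rupture φR_n = 0.75×0.6×65×0.375×14.125 = 154.9 kips; take 154.9 kips (rupture).
Governing: min(112.3, 154.9) = 112.3 kips → weld metal.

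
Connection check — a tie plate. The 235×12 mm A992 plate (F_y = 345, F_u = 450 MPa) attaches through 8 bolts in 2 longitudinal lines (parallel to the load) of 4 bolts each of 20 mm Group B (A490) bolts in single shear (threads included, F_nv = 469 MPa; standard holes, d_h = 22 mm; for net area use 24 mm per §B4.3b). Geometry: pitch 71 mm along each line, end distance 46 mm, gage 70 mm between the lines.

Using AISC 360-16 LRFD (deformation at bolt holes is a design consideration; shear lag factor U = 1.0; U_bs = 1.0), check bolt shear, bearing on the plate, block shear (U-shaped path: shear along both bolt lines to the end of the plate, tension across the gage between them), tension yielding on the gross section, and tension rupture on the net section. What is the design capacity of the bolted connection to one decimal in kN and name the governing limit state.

757.4 kN (net-section rupture governs)

Bolt shear: A_b = π(20)²/4 = 314.16 mm². φR_n = 0.75 × 469 × 314.16 × 8 × 1 = 884.0 kN.
Bearing (12 mm plate, F_u = 450 MPa): end bolts L_c = 46 − 22/2 = 35, R_n = min(1.2×35×12×450, 2.4×20×12×450) = 226.8 kN/bolt; interior L_c = 71 − 22 = 49, R_n = 259.2 kN/bolt. φR_n = 0.75 × (2×226.8 + 6×259.2) = 1506.6 kN.
Block shear: shear path 2×[46+3×71] = 2×259 mm, A_gv = 6216, A_nv = 2×(259 − 3.5×24)×12 = 4200 mm²; tension across gage: (70 − 1×24)×12 = 552 mm². R_n = min(0.6×450×4200, 0.6×345×6216) + 1.0×450×552 = min(1134, 1286.7) + 248.4 = 1382.4 kN. φR_n = 0.75 × 1382.4 = 1036.8 kN.
Tension yield (gross): A_g = 235×12 = 2820 mm². φR_n = 0.90 × 345 × 2820 = 875.6 kN.
Tension rupture (net): A_n = (235 − 2×24)×12 = 2244 mm² (U = 1.0, A_e = A_n). φR_n = 0.75 × 450 × 2244 = 757.4 kN.
Governing: min(884.0, 1506.6, 1036.8, 875.6, 757.4) = 757.4 kN → net-section rupture.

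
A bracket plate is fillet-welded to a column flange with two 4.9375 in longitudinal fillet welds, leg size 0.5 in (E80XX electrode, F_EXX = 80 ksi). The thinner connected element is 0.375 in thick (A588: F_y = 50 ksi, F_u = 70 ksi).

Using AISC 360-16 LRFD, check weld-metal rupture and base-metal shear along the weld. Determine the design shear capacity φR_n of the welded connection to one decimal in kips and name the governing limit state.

Weld metal: throat = 0.707×0.5 = 0.3535 in, L = 2×4.9375 = 9.875 in. φR_n = 0.75 × 0.6 × 80 × 0.3535 × 9.875 = 125.7 kips.
Base metal shear (0.375 in plate): yield φR_n = 1.0×0.6×50×0.375×9.875 = 111.1 kips; rupture φR_n = 0.75×0.6×70×0.375×9.875 = 116.6 kips; take 111.1 kips (yield).
Governing: min(125.7, 111.1) = 111.1 kips → base-metal shear.

111.1 kips (base-metal shear governs)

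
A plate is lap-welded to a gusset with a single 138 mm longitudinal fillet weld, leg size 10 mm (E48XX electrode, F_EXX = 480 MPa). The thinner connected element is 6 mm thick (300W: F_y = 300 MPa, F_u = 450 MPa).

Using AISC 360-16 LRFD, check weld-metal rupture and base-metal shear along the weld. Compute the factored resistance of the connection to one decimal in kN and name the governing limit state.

Weld metal: throat = 0.707×10 = 7.07 mm, L = 138 mm. φR_n = 0.75 × 0.6 × 480 × 7.07 × 138 = 210.7 kN.
Base metal shear (6 mm plate): yield φR_n = 1.0×0.6×300×6×138 = 149.0 kN; rupture φR_n = 0.75×0.6×450×6×138 = 167.7 kN; take 149.0 kN (yield).
Governing: min(210.7, 149.0) = 149.0 kN → base-metal shear.

149.0 kN (base-metal shear governs)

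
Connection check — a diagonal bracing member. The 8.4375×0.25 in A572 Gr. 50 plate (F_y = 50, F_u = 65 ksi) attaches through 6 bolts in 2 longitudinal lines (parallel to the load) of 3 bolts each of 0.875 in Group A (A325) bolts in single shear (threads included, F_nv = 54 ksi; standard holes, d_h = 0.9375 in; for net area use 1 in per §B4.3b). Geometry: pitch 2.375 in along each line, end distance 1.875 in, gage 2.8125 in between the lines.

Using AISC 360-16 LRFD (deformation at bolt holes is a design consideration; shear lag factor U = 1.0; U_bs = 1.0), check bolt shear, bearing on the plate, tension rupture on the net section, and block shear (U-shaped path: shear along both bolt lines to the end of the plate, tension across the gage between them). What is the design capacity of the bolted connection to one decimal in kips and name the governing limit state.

Bolt shear: A_b = π(0.875)²/4 = 0.60132 in². φR_n = 0.75 × 54 × 0.60132 × 6 × 1 = 146.1 kips.
Bearing (0.25 in plate, F_u = 65 ksi): end bolts L_c = 1.875 − 0.9375/2 = 1.40625, R_n = min(1.2×1.40625×0.25×65, 2.4×0.875×0.25×65) = 27.422 kips/bolt; interior L_c = 2.375 − 0.9375 = 1.4375, R_n = 28.031 kips/bolt. φR_n = 0.75 × (2×27.422 + 4×28.031) = 125.2 kips.
Tension rupture (net): A_n = (8.4375 − 2×1)×0.25 = 1.6094 in² (U = 1.0, A_e = A_n). φR_n = 0.75 × 65 × 1.6094 = 78.5 kips.
Block shear: shear path 2×[1.875+2×2.375] = 2×6.625 in, A_gv = 3.3125, A_nv = 2×(6.625 − 2.5×1)×0.25 = 2.0625 in²; tension across gage: (2.8125 − 1×1)×0.25 = 0.45313 in². R_n = min(0.6×65×2.0625, 0.6×50×3.3125) + 1.0×65×0.45313 = min(80.438, 99.375) + 29.453 = 109.89 kips. φR_n = 0.75 × 109.89 = 82.4 kips.
Governing: min(146.1, 125.2, 78.5, 82.4) = 78.5 kips → net-section rupture.

78.5 kips (net-section rupture governs)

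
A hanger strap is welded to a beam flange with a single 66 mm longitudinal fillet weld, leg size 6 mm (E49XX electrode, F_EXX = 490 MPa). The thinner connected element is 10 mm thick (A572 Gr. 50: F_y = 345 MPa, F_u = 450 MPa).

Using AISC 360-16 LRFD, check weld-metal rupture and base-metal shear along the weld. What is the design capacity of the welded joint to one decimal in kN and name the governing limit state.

Weld metal: throat = 0.707×6 = 4.242 mm, L = 66 mm. φR_n = 0.75 × 0.6 × 490 × 4.242 × 66 = 61.7 kN.
Base metal shear (10 mm plate): yield φR_n = 1.0×0.6×345×10×66 = 136.6 kN; rupture φR_n = 0.75×0.6×450×10×66 = 133.7 kN; take 133.7 kN (rupture).
Governing: min(61.7, 133.7) = 61.7 kN → weld metal.

61.7 kN (weld metal governs)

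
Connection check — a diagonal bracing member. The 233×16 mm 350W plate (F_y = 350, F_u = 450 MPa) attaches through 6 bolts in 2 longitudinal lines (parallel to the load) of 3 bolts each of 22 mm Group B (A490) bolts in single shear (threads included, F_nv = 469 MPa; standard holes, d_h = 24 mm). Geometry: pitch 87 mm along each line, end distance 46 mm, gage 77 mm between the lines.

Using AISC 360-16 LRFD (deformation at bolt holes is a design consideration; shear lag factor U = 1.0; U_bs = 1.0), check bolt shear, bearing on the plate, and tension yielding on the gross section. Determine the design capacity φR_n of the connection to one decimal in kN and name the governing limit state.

Bolt shear: A_b = π(22)²/4 = 380.13 mm². φR_n = 0.75 × 469 × 380.13 × 6 × 1 = 802.3 kN.
Bearing (16 mm plate, F_u = 450 MPa): end bolts L_c = 46 − 24/2 = 34, R_n = min(1.2×34×16×450, 2.4×22×16×450) = 293.76 kN/bolt; interior L_c = 87 − 24 = 63, R_n = 380.16 kN/bolt. φR_n = 0.75 × (2×293.76 + 4×380.16) = 1581.1 kN.
Tension yield (gross): A_g = 233×16 = 3728 mm². φR_n = 0.90 × 350 × 3728 = 1174.3 kN.
Governing: min(802.3, 1581.1, 1174.3) = 802.3 kN → bolt shear.

802.3 kN (bolt shear governs)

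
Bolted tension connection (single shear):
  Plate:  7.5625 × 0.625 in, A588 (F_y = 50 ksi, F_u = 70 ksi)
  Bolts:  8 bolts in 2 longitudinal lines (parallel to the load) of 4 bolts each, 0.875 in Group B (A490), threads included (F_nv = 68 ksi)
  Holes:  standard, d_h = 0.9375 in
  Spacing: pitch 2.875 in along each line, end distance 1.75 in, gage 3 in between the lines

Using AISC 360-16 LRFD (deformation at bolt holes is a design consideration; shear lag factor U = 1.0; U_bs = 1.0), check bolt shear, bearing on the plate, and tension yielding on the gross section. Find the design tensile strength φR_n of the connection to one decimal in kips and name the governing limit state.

Bolt shear: A_b = π(0.875)²/4 = 0.60132 in². φR_n = 0.75 × 68 × 0.60132 × 8 × 1 = 245.3 kips.
Bearing (0.625 in plate, F_u = 70 ksi): end bolts L_c = 1.75 − 0.9375/2 = 1.28125, R_n = min(1.2×1.28125×0.625×70, 2.4×0.875×0.625×70) = 67.266 kips/bolt; interior L_c = 2.875 − 0.9375 = 1.9375, R_n = 91.875 kips/bolt. φR_n = 0.75 × (2×67.266 + 6×91.875) = 514.3 kips.
Tension yield (gross): A_g = 7.5625×0.625 = 4.7266 in². φR_n = 0.90 × 50 × 4.7266 = 212.7 kips.
Governing: min(245.3, 514.3, 212.7) = 212.7 kips → gross-section yield.

212.7 kips (gross-section yield governs)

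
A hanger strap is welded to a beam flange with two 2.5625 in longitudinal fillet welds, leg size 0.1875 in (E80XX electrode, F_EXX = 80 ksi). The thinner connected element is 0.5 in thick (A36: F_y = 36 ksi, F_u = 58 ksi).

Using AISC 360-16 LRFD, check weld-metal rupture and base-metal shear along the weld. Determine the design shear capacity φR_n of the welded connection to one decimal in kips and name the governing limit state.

24.5 kips (weld metal governs)

Weld metal: throat = 0.707×0.1875 = 0.13256 in, L = 2×2.5625 = 5.125 in. φR_n = 0.75 × 0.6 × 80 × 0.13256 × 5.125 = 24.5 kips.
Base metal shear (0.5 in plate): yield φR_n = 1.0×0.6×36×0.5×5.125 = 55.4 kips; rupture φR_n = 0.75×0.6×58×0.5×5.125 = 66.9 kips; take 55.4 kips (yield).
Governing: min(24.5, 55.4) = 24.5 kips → weld metal.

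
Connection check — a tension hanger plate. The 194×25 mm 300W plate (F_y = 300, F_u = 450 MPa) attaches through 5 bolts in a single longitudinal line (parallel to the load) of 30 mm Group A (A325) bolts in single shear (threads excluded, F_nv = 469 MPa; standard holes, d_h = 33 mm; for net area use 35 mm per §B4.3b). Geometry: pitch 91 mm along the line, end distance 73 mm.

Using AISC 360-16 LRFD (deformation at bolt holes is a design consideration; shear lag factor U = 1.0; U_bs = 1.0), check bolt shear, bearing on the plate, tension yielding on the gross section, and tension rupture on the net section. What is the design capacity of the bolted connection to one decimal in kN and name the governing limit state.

Bolt shear: A_b = π(30)²/4 = 706.86 mm². φR_n = 0.75 × 469 × 706.86 × 5 × 1 = 1243.2 kN.
Bearing (25 mm plate, F_u = 450 MPa): end bolts L_c = 73 − 33/2 = 56.5, R_n = min(1.2×56.5×25×450, 2.4×30×25×450) = 762.75 kN/bolt; interior L_c = 91 − 33 = 58, R_n = 783 kN/bolt. φR_n = 0.75 × (1×762.75 + 4×783) = 2921.1 kN.
Tension yield (gross): A_g = 194×25 = 4850 mm². φR_n = 0.90 × 300 × 4850 = 1309.5 kN.
Tension rupture (net): A_n = (194 − 1×35)×25 = 3975 mm² (U = 1.0, A_e = A_n). φR_n = 0.75 × 450 × 3975 = 1341.6 kN.
Governing: min(1243.2, 2921.1, 1309.5, 1341.6) = 1243.2 kN → bolt shear.

1243.2 kN (bolt shear governs)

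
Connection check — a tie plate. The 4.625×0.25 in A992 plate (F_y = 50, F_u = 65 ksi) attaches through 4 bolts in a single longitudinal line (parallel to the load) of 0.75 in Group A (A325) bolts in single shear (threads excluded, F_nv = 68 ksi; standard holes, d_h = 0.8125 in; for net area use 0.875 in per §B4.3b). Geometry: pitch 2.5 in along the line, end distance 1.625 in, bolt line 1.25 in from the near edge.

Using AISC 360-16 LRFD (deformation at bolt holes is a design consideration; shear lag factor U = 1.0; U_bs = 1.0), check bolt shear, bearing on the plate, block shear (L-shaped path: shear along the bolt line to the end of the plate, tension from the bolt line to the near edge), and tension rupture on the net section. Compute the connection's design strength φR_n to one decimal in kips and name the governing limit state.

45.7 kips (net-section rupture governs)

Bolt shear: A_b = π(0.75)²/4 = 0.44179 in². φR_n = 0.75 × 68 × 0.44179 × 4 × 1 = 90.1 kips.
Bearing (0.25 in plate, F_u = 65 ksi): end bolts L_c = 1.625 − 0.8125/2 = 1.21875, R_n = min(1.2×1.21875×0.25×65, 2.4×0.75×0.25×65) = 23.766 kips/bolt; interior L_c = 2.5 − 0.8125 = 1.6875, R_n = 29.25 kips/bolt. φR_n = 0.75 × (1×23.766 + 3×29.25) = 83.6 kips.
Block shear: shear path 1×[1.625+3×2.5] = 1×9.125 in, A_gv = 2.2813, A_nv = 1×(9.125 − 3.5×0.875)×0.25 = 1.5156 in²; tension to near edge: (1.25 − 0.5×0.875)×0.25 = 0.20313 in². R_n = min(0.6×65×1.5156, 0.6×50×2.2813) + 1.0×65×0.20313 = min(59.108, 68.439) + 13.203 = 72.311 kips. φR_n = 0.75 × 72.311 = 54.2 kips.
Tension rupture (net): A_n = (4.625 − 1×0.875)×0.25 = 0.9375 in² (U = 1.0, A_e = A_n). φR_n = 0.75 × 65 × 0.9375 = 45.7 kips.
Governing: min(90.1, 83.6, 54.2, 45.7) = 45.7 kips → net-section rupture.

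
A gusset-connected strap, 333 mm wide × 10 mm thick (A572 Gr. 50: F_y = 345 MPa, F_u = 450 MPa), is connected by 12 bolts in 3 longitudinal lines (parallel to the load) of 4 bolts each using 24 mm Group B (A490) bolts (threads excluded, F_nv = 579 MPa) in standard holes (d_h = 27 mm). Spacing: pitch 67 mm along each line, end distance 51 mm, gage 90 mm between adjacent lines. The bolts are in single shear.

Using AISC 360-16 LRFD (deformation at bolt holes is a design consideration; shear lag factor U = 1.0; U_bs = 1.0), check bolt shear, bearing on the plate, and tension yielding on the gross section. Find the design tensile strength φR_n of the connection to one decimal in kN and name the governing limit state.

Bolt shear: A_b = π(24)²/4 = 452.39 mm². φR_n = 0.75 × 579 × 452.39 × 12 × 1 = 2357.4 kN.
Bearing (10 mm plate, F_u = 450 MPa): end bolts L_c = 51 − 27/2 = 37.5, R_n = min(1.2×37.5×10×450, 2.4×24×10×450) = 202.5 kN/bolt; interior L_c = 67 − 27 = 40, R_n = 216 kN/bolt. φR_n = 0.75 × (3×202.5 + 9×216) = 1913.6 kN.
Tension yield (gross): A_g = 333×10 = 3330 mm². φR_n = 0.90 × 345 × 3330 = 1034.0 kN.
Governing: min(2357.4, 1913.6, 1034.0) = 1034.0 kN → gross-section yield.

1034.0 kN (gross-section yield governs)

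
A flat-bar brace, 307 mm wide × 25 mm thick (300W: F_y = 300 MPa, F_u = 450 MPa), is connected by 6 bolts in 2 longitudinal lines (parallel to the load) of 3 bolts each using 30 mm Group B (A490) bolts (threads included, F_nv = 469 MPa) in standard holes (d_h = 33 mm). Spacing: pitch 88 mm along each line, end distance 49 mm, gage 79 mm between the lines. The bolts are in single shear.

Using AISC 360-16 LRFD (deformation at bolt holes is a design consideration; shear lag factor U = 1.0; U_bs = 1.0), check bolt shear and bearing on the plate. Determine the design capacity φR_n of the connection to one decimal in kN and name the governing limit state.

1491.8 kN (bolt shear governs)

Bolt shear: A_b = π(30)²/4 = 706.86 mm². φR_n = 0.75 × 469 × 706.86 × 6 × 1 = 1491.8 kN.
Bearing (25 mm plate, F_u = 450 MPa): end bolts L_c = 49 − 33/2 = 32.5, R_n = min(1.2×32.5×25×450, 2.4×30×25×450) = 438.75 kN/bolt; interior L_c = 88 − 33 = 55, R_n = 742.5 kN/bolt. φR_n = 0.75 × (2×438.75 + 4×742.5) = 2885.6 kN.
Governing: min(1491.8, 2885.6) = 1491.8 kN → bolt shear.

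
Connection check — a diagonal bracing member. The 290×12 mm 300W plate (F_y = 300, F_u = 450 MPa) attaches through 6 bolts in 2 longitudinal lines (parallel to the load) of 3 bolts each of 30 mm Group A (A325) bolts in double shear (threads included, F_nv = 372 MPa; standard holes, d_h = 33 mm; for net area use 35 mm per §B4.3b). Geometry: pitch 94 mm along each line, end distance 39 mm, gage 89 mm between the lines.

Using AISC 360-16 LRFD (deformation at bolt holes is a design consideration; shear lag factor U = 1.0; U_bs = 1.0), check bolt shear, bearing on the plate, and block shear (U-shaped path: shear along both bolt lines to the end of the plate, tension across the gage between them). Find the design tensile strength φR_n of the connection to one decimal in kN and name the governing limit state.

896.7 kN (block shear governs)

Bolt shear: A_b = π(30)²/4 = 706.86 mm². φR_n = 0.75 × 372 × 706.86 × 6 × 2 = 2366.6 kN.
Bearing (12 mm plate, F_u = 450 MPa): end bolts L_c = 39 − 33/2 = 22.5, R_n = min(1.2×22.5×12×450, 2.4×30×12×450) = 145.8 kN/bolt; interior L_c = 94 − 33 = 61, R_n = 388.8 kN/bolt. φR_n = 0.75 × (2×145.8 + 4×388.8) = 1385.1 kN.
Block shear: shear path 2×[39+2×94] = 2×227 mm, A_gv = 5448, A_nv = 2×(227 − 2.5×35)×12 = 3348 mm²; tension across gage: (89 − 1×35)×12 = 648 mm². R_n = min(0.6×450×3348, 0.6×300×5448) + 1.0×450×648 = min(903.96, 980.64) + 291.6 = 1195.6 kN. φR_n = 0.75 × 1195.6 = 896.7 kN.
Governing: min(2366.6, 1385.1, 896.7) = 896.7 kN → block shear.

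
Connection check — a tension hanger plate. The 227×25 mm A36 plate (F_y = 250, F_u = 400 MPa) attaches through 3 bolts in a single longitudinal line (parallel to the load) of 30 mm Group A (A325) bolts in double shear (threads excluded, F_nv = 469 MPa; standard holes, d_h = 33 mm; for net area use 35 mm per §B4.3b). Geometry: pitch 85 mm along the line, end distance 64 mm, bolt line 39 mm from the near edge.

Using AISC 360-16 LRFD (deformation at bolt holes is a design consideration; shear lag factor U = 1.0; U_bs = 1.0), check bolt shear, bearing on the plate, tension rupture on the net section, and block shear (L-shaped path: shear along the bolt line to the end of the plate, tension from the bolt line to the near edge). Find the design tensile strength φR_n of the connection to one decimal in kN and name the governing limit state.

819.4 kN (block shear governs)

Bolt shear: A_b = π(30)²/4 = 706.86 mm². φR_n = 0.75 × 469 × 706.86 × 3 × 2 = 1491.8 kN.
Bearing (25 mm plate, F_u = 400 MPa): end bolts L_c = 64 − 33/2 = 47.5, R_n = min(1.2×47.5×25×400, 2.4×30×25×400) = 570 kN/bolt; interior L_c = 85 − 33 = 52, R_n = 624 kN/bolt. φR_n = 0.75 × (1×570 + 2×624) = 1363.5 kN.
Tension rupture (net): A_n = (227 − 1×35)×25 = 4800 mm² (U = 1.0, A_e = A_n). φR_n = 0.75 × 400 × 4800 = 1440.0 kN.
Block shear: shear path 1×[64+2×85] = 1×234 mm, A_gv = 5850, A_nv = 1×(234 − 2.5×35)×25 = 3662.5 mm²; tension to near edge: (39 − 0.5×35)×25 = 537.5 mm². R_n = min(0.6×400×3662.5, 0.6×250×5850) + 1.0×400×537.5 = min(879, 877.5) + 215 = 1092.5 kN. φR_n = 0.75 × 1092.5 = 819.4 kN.
Governing: min(1491.8, 1363.5, 1440.0, 819.4) = 819.4 kN → block shear.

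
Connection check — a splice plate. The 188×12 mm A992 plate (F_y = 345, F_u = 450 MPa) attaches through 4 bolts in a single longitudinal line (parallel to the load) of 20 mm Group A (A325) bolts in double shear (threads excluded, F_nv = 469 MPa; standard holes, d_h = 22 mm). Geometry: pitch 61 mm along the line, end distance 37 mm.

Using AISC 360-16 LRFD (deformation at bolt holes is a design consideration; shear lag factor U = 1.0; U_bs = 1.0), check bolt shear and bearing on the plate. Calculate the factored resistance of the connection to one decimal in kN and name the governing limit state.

Bolt shear: A_b = π(20)²/4 = 314.16 mm². φR_n = 0.75 × 469 × 314.16 × 4 × 2 = 884.0 kN.
Bearing (12 mm plate, F_u = 450 MPa): end bolts L_c = 37 − 22/2 = 26, R_n = min(1.2×26×12×450, 2.4×20×12×450) = 168.48 kN/bolt; interior L_c = 61 − 22 = 39, R_n = 252.72 kN/bolt. φR_n = 0.75 × (1×168.48 + 3×252.72) = 695.0 kN.
Governing: min(884.0, 695.0) = 695.0 kN → bearing.

695.0 kN (bearing governs)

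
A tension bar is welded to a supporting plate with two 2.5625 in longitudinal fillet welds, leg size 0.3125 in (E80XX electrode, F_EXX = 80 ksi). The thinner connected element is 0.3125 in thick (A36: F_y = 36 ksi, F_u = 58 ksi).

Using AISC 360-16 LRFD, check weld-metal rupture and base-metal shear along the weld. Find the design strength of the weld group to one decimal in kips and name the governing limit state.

Weld metal: throat = 0.707×0.3125 = 0.22094 in, L = 2×2.5625 = 5.125 in. φR_n = 0.75 × 0.6 × 80 × 0.22094 × 5.125 = 40.8 kips.
Base metal shear (0.3125 in plate): yield φR_n = 1.0×0.6×36×0.3125×5.125 = 34.6 kips; rupture φR_n = 0.75×0.6×58×0.3125×5.125 = 41.8 kips; take 34.6 kips (yield).
Governing: min(40.8, 34.6) = 34.6 kips → base-metal shear.

34.6 kips (base-metal shear governs)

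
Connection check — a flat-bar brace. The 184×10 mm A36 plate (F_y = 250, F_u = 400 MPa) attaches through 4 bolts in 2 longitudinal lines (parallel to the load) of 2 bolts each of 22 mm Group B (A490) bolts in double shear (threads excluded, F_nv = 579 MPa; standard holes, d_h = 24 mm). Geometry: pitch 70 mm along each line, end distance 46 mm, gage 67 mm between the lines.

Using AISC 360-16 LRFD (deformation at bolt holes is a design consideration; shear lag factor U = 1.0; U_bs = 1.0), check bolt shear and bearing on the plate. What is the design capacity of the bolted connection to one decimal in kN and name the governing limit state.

561.6 kN (bearing governs)

Bolt shear: A_b = π(22)²/4 = 380.13 mm². φR_n = 0.75 × 579 × 380.13 × 4 × 2 = 1320.6 kN.
Bearing (10 mm plate, F_u = 400 MPa): end bolts L_c = 46 − 24/2 = 34, R_n = min(1.2×34×10×400, 2.4×22×10×400) = 163.2 kN/bolt; interior L_c = 70 − 24 = 46, R_n = 211.2 kN/bolt. φR_n = 0.75 × (2×163.2 + 2×211.2) = 561.6 kN.
Governing: min(1320.6, 561.6) = 561.6 kN → bearing.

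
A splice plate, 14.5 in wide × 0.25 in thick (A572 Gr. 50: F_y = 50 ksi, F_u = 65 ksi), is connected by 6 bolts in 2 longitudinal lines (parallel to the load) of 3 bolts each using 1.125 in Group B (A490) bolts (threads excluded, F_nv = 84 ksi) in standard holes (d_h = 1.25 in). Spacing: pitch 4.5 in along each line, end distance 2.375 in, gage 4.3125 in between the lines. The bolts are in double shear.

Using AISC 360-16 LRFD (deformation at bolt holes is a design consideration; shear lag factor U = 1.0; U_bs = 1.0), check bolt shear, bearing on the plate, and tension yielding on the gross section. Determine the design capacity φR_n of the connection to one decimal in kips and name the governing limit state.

Bolt shear: A_b = π(1.125)²/4 = 0.99402 in². φR_n = 0.75 × 84 × 0.99402 × 6 × 2 = 751.5 kips.
Bearing (0.25 in plate, F_u = 65 ksi): end bolts L_c = 2.375 − 1.25/2 = 1.75, R_n = min(1.2×1.75×0.25×65, 2.4×1.125×0.25×65) = 34.125 kips/bolt; interior L_c = 4.5 − 1.25 = 3.25, R_n = 43.875 kips/bolt. φR_n = 0.75 × (2×34.125 + 4×43.875) = 182.8 kips.
Tension yield (gross): A_g = 14.5×0.25 = 3.625 in². φR_n = 0.90 × 50 × 3.625 = 163.1 kips.
Governing: min(751.5, 182.8, 163.1) = 163.1 kips → gross-section yield.

163.1 kips (gross-section yield governs)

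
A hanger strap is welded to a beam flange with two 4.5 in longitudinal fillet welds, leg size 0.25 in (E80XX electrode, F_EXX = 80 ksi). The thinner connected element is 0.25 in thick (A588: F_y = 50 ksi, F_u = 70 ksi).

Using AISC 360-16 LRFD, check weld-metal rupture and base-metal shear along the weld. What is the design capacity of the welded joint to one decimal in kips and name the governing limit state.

57.3 kips (weld metal governs)

Weld metal: throat = 0.707×0.25 = 0.17675 in, L = 2×4.5 = 9 in. φR_n = 0.75 × 0.6 × 80 × 0.17675 × 9 = 57.3 kips.
Base metal shear (0.25 in plate): yield φR_n = 1.0×0.6×50×0.25×9 = 67.5 kips; rupture φR_n = 0.75×0.6×70×0.25×9 = 70.9 kips; take 67.5 kips (yield).
Governing: min(57.3, 67.5) = 57.3 kips → weld metal.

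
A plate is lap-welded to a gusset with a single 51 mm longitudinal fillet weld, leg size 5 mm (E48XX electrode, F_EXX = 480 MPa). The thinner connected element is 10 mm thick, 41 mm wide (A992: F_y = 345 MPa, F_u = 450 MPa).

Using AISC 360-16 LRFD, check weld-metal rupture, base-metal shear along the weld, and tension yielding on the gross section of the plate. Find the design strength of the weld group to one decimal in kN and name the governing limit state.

Weld metal: throat = 0.707×5 = 3.535 mm, L = 51 mm. φR_n = 0.75 × 0.6 × 480 × 3.535 × 51 = 38.9 kN.
Base metal shear (10 mm plate): yield φR_n = 1.0×0.6×345×10×51 = 105.6 kN; rupture φR_n = 0.75×0.6×450×10×51 = 103.3 kN; take 103.3 kN (rupture).
Tension yield (gross): A_g = 41×10 = 410 mm². φR_n = 0.90 × 345 × 410 = 127.3 kN.
Governing: min(38.9, 103.3, 127.3) = 38.9 kN → weld metal.

38.9 kN (weld metal governs)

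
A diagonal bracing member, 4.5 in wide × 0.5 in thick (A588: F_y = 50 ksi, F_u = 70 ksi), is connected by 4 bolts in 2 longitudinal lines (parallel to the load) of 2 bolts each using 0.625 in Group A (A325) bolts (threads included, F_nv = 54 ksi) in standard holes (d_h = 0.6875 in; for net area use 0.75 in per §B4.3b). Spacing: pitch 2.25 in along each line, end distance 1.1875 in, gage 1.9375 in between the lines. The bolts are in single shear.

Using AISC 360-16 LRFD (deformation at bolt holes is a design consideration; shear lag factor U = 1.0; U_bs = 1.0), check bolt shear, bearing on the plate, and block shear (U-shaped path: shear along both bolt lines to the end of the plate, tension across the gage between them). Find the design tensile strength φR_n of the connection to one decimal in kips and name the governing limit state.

49.7 kips (bolt shear governs)

Bolt shear: A_b = π(0.625)²/4 = 0.3068 in². φR_n = 0.75 × 54 × 0.3068 × 4 × 1 = 49.7 kips.
Bearing (0.5 in plate, F_u = 70 ksi): end bolts L_c = 1.1875 − 0.6875/2 = 0.84375, R_n = min(1.2×0.84375×0.5×70, 2.4×0.625×0.5×70) = 35.438 kips/bolt; interior L_c = 2.25 − 0.6875 = 1.5625, R_n = 52.5 kips/bolt. φR_n = 0.75 × (2×35.438 + 2×52.5) = 131.9 kips.
Block shear: shear path 2×[1.1875+1×2.25] = 2×3.4375 in, A_gv = 3.4375, A_nv = 2×(3.4375 − 1.5×0.75)×0.5 = 2.3125 in²; tension across gage: (1.9375 − 1×0.75)×0.5 = 0.59375 in². R_n = min(0.6×70×2.3125, 0.6×50×3.4375) + 1.0×70×0.59375 = min(97.125, 103.13) + 41.563 = 138.69 kips. φR_n = 0.75 × 138.69 = 104.0 kips.
Governing: min(49.7, 131.9, 104.0) = 49.7 kips → bolt shear.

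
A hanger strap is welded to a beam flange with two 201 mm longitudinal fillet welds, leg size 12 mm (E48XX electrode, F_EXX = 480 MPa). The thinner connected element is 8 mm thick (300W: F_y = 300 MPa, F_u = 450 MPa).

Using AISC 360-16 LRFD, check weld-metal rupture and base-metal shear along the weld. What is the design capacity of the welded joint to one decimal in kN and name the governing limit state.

578.9 kN (base-metal shear governs)

Weld metal: throat = 0.707×12 = 8.484 mm, L = 2×201 = 402 mm. φR_n = 0.75 × 0.6 × 480 × 8.484 × 402 = 736.7 kN.
Base metal shear (8 mm plate): yield φR_n = 1.0×0.6×300×8×402 = 578.9 kN; rupture φR_n = 0.75×0.6×450×8×402 = 651.2 kN; take 578.9 kN (yield).
Governing: min(736.7, 578.9) = 578.9 kN → base-metal shear.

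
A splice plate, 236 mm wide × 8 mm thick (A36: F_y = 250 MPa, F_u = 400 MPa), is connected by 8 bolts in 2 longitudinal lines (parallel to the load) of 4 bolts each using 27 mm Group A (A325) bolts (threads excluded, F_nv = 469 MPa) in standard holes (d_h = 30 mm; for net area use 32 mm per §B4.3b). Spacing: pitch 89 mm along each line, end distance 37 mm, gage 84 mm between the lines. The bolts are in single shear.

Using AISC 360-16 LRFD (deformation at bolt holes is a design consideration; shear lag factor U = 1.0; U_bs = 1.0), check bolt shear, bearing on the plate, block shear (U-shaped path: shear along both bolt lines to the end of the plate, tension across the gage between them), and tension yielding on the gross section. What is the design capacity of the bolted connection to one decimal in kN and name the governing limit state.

Bolt shear: A_b = π(27)²/4 = 572.56 mm². φR_n = 0.75 × 469 × 572.56 × 8 × 1 = 1611.2 kN.
Bearing (8 mm plate, F_u = 400 MPa): end bolts L_c = 37 − 30/2 = 22, R_n = min(1.2×22×8×400, 2.4×27×8×400) = 84.48 kN/bolt; interior L_c = 89 − 30 = 59, R_n = 207.36 kN/bolt. φR_n = 0.75 × (2×84.48 + 6×207.36) = 1059.8 kN.
Block shear: shear path 2×[37+3×89] = 2×304 mm, A_gv = 4864, A_nv = 2×(304 − 3.5×32)×8 = 3072 mm²; tension across gage: (84 − 1×32)×8 = 416 mm². R_n = min(0.6×400×3072, 0.6×250×4864) + 1.0×400×416 = min(737.28, 729.6) + 166.4 = 896 kN. φR_n = 0.75 × 896 = 672.0 kN.
Tension yield (gross): A_g = 236×8 = 1888 mm². φR_n = 0.90 × 250 × 1888 = 424.8 kN.
Governing: min(1611.2, 1059.8, 672.0, 424.8) = 424.8 kN → gross-section yield.

424.8 kN (gross-section yield governs)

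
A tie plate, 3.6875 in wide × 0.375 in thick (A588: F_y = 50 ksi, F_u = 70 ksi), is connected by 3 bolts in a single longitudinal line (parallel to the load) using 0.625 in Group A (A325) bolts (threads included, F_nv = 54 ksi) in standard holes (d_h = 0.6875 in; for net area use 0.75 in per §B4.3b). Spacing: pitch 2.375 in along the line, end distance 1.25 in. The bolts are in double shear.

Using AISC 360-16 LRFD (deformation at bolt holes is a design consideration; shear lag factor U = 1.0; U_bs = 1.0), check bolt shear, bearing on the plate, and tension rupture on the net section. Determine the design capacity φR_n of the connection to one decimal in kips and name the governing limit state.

Bolt shear: A_b = π(0.625)²/4 = 0.3068 in². φR_n = 0.75 × 54 × 0.3068 × 3 × 2 = 74.6 kips.
Bearing (0.375 in plate, F_u = 70 ksi): end bolts L_c = 1.25 − 0.6875/2 = 0.90625, R_n = min(1.2×0.90625×0.375×70, 2.4×0.625×0.375×70) = 28.547 kips/bolt; interior L_c = 2.375 − 0.6875 = 1.6875, R_n = 39.375 kips/bolt. φR_n = 0.75 × (1×28.547 + 2×39.375) = 80.5 kips.
Tension rupture (net): A_n = (3.6875 − 1×0.75)×0.375 = 1.1016 in² (U = 1.0, A_e = A_n). φR_n = 0.75 × 70 × 1.1016 = 57.8 kips.
Governing: min(74.6, 80.5, 57.8) = 57.8 kips → net-section rupture.

57.8 kips (net-section rupture governs)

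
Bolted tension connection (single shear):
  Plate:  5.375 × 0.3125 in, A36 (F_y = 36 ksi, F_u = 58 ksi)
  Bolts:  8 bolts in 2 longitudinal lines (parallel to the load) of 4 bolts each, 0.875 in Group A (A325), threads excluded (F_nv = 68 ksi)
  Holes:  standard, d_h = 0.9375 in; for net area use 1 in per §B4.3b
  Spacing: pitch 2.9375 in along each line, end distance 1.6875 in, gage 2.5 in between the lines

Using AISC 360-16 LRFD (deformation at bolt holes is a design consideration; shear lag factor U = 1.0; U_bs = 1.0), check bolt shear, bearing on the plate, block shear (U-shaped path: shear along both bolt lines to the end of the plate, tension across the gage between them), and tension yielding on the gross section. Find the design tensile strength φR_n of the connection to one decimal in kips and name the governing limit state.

54.4 kips (gross-section yield governs)

Bolt shear: A_b = π(0.875)²/4 = 0.60132 in². φR_n = 0.75 × 68 × 0.60132 × 8 × 1 = 245.3 kips.
Bearing (0.3125 in plate, F_u = 58 ksi): end bolts L_c = 1.6875 − 0.9375/2 = 1.21875, R_n = min(1.2×1.21875×0.3125×58, 2.4×0.875×0.3125×58) = 26.508 kips/bolt; interior L_c = 2.9375 − 0.9375 = 2, R_n = 38.063 kips/bolt. φR_n = 0.75 × (2×26.508 + 6×38.063) = 211.0 kips.
Block shear: shear path 2×[1.6875+3×2.9375] = 2×10.5 in, A_gv = 6.5625, A_nv = 2×(10.5 − 3.5×1)×0.3125 = 4.375 in²; tension across gage: (2.5 − 1×1)×0.3125 = 0.46875 in². R_n = min(0.6×58×4.375, 0.6×36×6.5625) + 1.0×58×0.46875 = min(152.25, 141.75) + 27.188 = 168.94 kips. φR_n = 0.75 × 168.94 = 126.7 kips.
Tension yield (gross): A_g = 5.375×0.3125 = 1.6797 in². φR_n = 0.90 × 36 × 1.6797 = 54.4 kips.
Governing: min(245.3, 211.0, 126.7, 54.4) = 54.4 kips → gross-section yield.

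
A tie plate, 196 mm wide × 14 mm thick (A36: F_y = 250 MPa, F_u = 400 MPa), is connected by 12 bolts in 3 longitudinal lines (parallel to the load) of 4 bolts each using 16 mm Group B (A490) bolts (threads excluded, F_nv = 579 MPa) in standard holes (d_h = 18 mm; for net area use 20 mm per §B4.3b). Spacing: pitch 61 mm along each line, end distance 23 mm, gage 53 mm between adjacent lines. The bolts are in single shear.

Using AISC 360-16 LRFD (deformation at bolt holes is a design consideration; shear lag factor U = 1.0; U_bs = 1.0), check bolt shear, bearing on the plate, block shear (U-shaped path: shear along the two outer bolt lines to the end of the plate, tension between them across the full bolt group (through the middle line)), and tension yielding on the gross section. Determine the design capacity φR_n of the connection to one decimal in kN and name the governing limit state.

Bolt shear: A_b = π(16)²/4 = 201.06 mm². φR_n = 0.75 × 579 × 201.06 × 12 × 1 = 1047.7 kN.
Bearing (14 mm plate, F_u = 400 MPa): end bolts L_c = 23 − 18/2 = 14, R_n = min(1.2×14×14×400, 2.4×16×14×400) = 94.08 kN/bolt; interior L_c = 61 − 18 = 43, R_n = 215.04 kN/bolt. φR_n = 0.75 × (3×94.08 + 9×215.04) = 1663.2 kN.
Block shear: shear path 2×[23+3×61] = 2×206 mm, A_gv = 5768, A_nv = 2×(206 − 3.5×20)×14 = 3808 mm²; tension across gage: (106 − 2×20)×14 = 924 mm². R_n = min(0.6×400×3808, 0.6×250×5768) + 1.0×400×924 = min(913.92, 865.2) + 369.6 = 1234.8 kN. φR_n = 0.75 × 1234.8 = 926.1 kN.
Tension yield (gross): A_g = 196×14 = 2744 mm². φR_n = 0.90 × 250 × 2744 = 617.4 kN.
Governing: min(1047.7, 1663.2, 926.1, 617.4) = 617.4 kN → gross-section yield.

617.4 kN (gross-section yield governs)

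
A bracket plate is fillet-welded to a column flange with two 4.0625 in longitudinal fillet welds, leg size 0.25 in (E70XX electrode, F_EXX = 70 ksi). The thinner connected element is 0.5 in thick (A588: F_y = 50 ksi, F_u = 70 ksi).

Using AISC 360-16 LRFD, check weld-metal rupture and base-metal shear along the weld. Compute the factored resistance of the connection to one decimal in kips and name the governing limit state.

Weld metal: throat = 0.707×0.25 = 0.17675 in, L = 2×4.0625 = 8.125 in. φR_n = 0.75 × 0.6 × 70 × 0.17675 × 8.125 = 45.2 kips.
Base metal shear (0.5 in plate): yield φR_n = 1.0×0.6×50×0.5×8.125 = 121.9 kips; rupture φR_n = 0.75×0.6×70×0.5×8.125 = 128.0 kips; take 121.9 kips (yield).
Governing: min(45.2, 121.9) = 45.2 kips → weld metal.

45.2 kips (weld metal governs)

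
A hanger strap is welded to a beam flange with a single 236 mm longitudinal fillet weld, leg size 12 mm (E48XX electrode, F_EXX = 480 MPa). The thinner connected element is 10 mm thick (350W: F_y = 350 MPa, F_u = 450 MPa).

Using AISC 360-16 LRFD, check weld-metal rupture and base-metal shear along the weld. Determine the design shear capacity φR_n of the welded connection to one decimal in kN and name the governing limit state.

Weld metal: throat = 0.707×12 = 8.484 mm, L = 236 mm. φR_n = 0.75 × 0.6 × 480 × 8.484 × 236 = 432.5 kN.
Base metal shear (10 mm plate): yield φR_n = 1.0×0.6×350×10×236 = 495.6 kN; rupture φR_n = 0.75×0.6×450×10×236 = 477.9 kN; take 477.9 kN (rupture).
Governing: min(432.5, 477.9) = 432.5 kN → weld metal.

432.5 kN (weld metal governs)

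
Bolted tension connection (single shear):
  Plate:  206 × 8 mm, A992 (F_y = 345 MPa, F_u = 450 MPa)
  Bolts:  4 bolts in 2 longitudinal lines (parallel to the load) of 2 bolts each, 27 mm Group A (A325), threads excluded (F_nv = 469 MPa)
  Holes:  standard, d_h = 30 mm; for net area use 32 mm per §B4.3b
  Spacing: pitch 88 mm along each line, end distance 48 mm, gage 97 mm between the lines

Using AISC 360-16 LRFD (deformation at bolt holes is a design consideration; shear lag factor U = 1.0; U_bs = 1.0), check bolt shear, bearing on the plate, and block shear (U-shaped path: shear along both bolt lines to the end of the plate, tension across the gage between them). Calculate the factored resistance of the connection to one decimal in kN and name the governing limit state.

Bolt shear: A_b = π(27)²/4 = 572.56 mm². φR_n = 0.75 × 469 × 572.56 × 4 × 1 = 805.6 kN.
Bearing (8 mm plate, F_u = 450 MPa): end bolts L_c = 48 − 30/2 = 33, R_n = min(1.2×33×8×450, 2.4×27×8×450) = 142.56 kN/bolt; interior L_c = 88 − 30 = 58, R_n = 233.28 kN/bolt. φR_n = 0.75 × (2×142.56 + 2×233.28) = 563.8 kN.
Block shear: shear path 2×[48+1×88] = 2×136 mm, A_gv = 2176, A_nv = 2×(136 − 1.5×32)×8 = 1408 mm²; tension across gage: (97 − 1×32)×8 = 520 mm². R_n = min(0.6×450×1408, 0.6×345×2176) + 1.0×450×520 = min(380.16, 450.43) + 234 = 614.16 kN. φR_n = 0.75 × 614.16 = 460.6 kN.
Governing: min(805.6, 563.8, 460.6) = 460.6 kN → block shear.

460.6 kN (block shear governs)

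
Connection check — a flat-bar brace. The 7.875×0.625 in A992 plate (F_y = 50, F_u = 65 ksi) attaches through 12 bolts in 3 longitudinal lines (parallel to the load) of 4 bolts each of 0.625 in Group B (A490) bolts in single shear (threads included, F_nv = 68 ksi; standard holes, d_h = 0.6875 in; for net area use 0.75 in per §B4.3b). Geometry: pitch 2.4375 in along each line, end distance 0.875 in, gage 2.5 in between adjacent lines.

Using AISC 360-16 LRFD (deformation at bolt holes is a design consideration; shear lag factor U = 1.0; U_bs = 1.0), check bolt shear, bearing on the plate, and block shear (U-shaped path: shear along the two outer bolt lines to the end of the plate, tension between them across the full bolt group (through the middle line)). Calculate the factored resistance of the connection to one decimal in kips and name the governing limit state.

Bolt shear: A_b = π(0.625)²/4 = 0.3068 in². φR_n = 0.75 × 68 × 0.3068 × 12 × 1 = 187.8 kips.
Bearing (0.625 in plate, F_u = 65 ksi): end bolts L_c = 0.875 − 0.6875/2 = 0.53125, R_n = min(1.2×0.53125×0.625×65, 2.4×0.625×0.625×65) = 25.898 kips/bolt; interior L_c = 2.4375 − 0.6875 = 1.75, R_n = 60.938 kips/bolt. φR_n = 0.75 × (3×25.898 + 9×60.938) = 469.6 kips.
Block shear: shear path 2×[0.875+3×2.4375] = 2×8.1875 in, A_gv = 10.234, A_nv = 2×(8.1875 − 3.5×0.75)×0.625 = 6.9531 in²; tension across gage: (5 − 2×0.75)×0.625 = 2.1875 in². R_n = min(0.6×65×6.9531, 0.6×50×10.234) + 1.0×65×2.1875 = min(271.17, 307.02) + 142.19 = 413.36 kips. φR_n = 0.75 × 413.36 = 310.0 kips.
Governing: min(187.8, 469.6, 310.0) = 187.8 kips → bolt shear.

187.8 kips (bolt shear governs)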